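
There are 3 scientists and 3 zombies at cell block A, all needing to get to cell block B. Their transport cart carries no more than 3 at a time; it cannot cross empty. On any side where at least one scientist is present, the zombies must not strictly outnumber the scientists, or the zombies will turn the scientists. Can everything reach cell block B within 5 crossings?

Yes

Yes — this plan uses 5 crossings (≤ 5):
1. 2 zombies → cell block B.  (cell block A: 3S 1Z; cell block B: 0S 2Z)
2. 1 zombie ← cell block A.  (cell block A: 3S 2Z; cell block B: 0S 1Z)
3. 3 scientists → cell block B.  (cell block A: 0S 2Z; cell block B: 3S 1Z)
4. 1 zombie ← cell block A.  (cell block A: 0S 3Z; cell block B: 3S 0Z)
5. 3 zombies → cell block B.  (cell block A: 0S 0Z; cell block B: 3S 3Z)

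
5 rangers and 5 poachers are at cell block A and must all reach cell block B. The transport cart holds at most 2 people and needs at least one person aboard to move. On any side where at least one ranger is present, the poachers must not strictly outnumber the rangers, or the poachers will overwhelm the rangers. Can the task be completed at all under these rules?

No

Following every safe sequence of crossings from the start, the most of the 10 that can be at cell block B as the transport cart arrives there on crossings 1, 3, 5, 7 is 2, 3, 4, 5 respectively; the best ever achieved is 5 of 10.
From crossing 9 on, no configuration arises that was not already reachable earlier: only 13 distinct safe configurations (who is on which side, and where the transport cart is) can ever be reached, none of them has everyone across, and every continuation just revisits them. They are: 0 rangers + 0 poachers across (transport cart back at the start); 0 rangers + 1 poacher across (transport cart there); 0 rangers + 1 poacher across (transport cart back at the start); 0 rangers + 2 poachers across (transport cart there); 0 rangers + 2 poachers across (transport cart back at the start); 0 rangers + 3 poachers across (transport cart there); 0 rangers + 3 poachers across (transport cart back at the start); 0 rangers + 4 poachers across (transport cart there); 0 rangers + 4 poachers across (transport cart back at the start); 0 rangers + 5 poachers across (transport cart there); 1 ranger + 1 poacher across (transport cart there); 1 ranger + 1 poacher across (transport cart back at the start); 2 rangers + 2 poachers across (transport cart there). So no valid plan exists.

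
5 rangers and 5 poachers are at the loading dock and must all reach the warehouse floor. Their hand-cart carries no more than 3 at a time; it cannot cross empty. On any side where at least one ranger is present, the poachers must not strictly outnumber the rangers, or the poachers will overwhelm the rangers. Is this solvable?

1. 2 poachers → the warehouse floor.  (the loading dock: 5R 3P; the warehouse floor: 0R 2P)
2. 1 poacher ← the loading dock.  (the loading dock: 5R 4P; the warehouse floor: 0R 1P)
3. 3 poachers → the warehouse floor.  (the loading dock: 5R 1P; the warehouse floor: 0R 4P)
4. 1 poacher ← the loading dock.  (the loading dock: 5R 2P; the warehouse floor: 0R 3P)
5. 3 rangers → the warehouse floor.  (the loading dock: 2R 2P; the warehouse floor: 3R 3P)
6. 1 ranger and 1 poacher ← the loading dock.  (the loading dock: 3R 3P; the warehouse floor: 2R 2P)
7. 3 rangers → the warehouse floor.  (the loading dock: 0R 3P; the warehouse floor: 5R 2P)
8. 1 poacher ← the loading dock.  (the loading dock: 0R 4P; the warehouse floor: 5R 1P)
9. 2 poachers → the warehouse floor.  (the loading dock: 0R 2P; the warehouse floor: 5R 3P)
10. 1 poacher ← the loading dock.  (the loading dock: 0R 3P; the warehouse floor: 5R 2P)
11. 3 poachers → the warehouse floor.  (the loading dock: 0R 0P; the warehouse floor: 5R 5P)

Yes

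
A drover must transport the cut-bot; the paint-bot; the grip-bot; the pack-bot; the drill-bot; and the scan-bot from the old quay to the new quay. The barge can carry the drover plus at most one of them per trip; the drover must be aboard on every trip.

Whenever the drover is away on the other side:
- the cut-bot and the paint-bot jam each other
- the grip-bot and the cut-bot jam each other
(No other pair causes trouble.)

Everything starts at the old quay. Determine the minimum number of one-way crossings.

Counting alone: the drover can take at most 1 across per trip to the new quay, so moving all 6 needs at least 6 loaded trips out, with a return between consecutive ones — at least 11 crossings.
The safety rule pushes this higher. Following every safe sequence of crossings, the most of the 6 that can be at the new quay as the barge arrives there on crossing 11 is 5 — never all 6.
So no plan with fewer than 13 crossings exists, and this one achieves 13:
1. Drover goes to the new quay with the cut-bot.
2. Drover goes back to the old quay alone.
3. Drover goes to the new quay with the paint-bot.
4. Drover goes back to the old quay with the cut-bot.
5. Drover goes to the new quay with the grip-bot.
6. Drover goes back to the old quay alone.
7. Drover goes to the new quay with the pack-bot.
8. Drover goes back to the old quay alone.
9. Drover goes to the new quay with the drill-bot.
10. Drover goes back to the old quay alone.
11. Drover goes to the new quay with the scan-bot.
12. Drover goes back to the old quay alone.
13. Drover goes to the new quay with the cut-bot.

13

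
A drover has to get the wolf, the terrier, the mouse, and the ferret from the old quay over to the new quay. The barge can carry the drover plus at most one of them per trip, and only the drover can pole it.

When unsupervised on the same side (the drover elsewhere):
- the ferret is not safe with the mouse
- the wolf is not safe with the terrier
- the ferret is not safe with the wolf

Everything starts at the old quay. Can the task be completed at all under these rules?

Whatever the first load, the items left behind include a forbidden pair without the drover. No opening move is safe, so no plan exists.

No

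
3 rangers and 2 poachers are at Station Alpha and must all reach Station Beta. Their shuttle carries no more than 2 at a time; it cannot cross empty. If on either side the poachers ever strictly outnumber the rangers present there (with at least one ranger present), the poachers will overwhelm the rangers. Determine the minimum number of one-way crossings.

Counting alone: each trip to Station Beta takes at most 2 across and each return brings at least 1 back, so after t trips out (and t−1 returns) at most 2t − (t−1) of the 5 are across; that first reaches 5 at t = 4, so at least 7 crossings are needed.
The plan below uses exactly 7 crossings, so it is optimal:
1. 2 poachers → Station Beta.  (Station Alpha: 3R 0P; Station Beta: 0R 2P)
2. 1 poacher ← Station Alpha.  (Station Alpha: 3R 1P; Station Beta: 0R 1P)
3. 2 rangers → Station Beta.  (Station Alpha: 1R 1P; Station Beta: 2R 1P)
4. 1 ranger ← Station Alpha.  (Station Alpha: 2R 1P; Station Beta: 1R 1P)
5. 1 ranger and 1 poacher → Station Beta.  (Station Alpha: 1R 0P; Station Beta: 2R 2P)
6. 1 poacher ← Station Alpha.  (Station Alpha: 1R 1P; Station Beta: 2R 1P)
7. 1 ranger and 1 poacher → Station Beta.  (Station Alpha: 0R 0P; Station Beta: 3R 2P)

7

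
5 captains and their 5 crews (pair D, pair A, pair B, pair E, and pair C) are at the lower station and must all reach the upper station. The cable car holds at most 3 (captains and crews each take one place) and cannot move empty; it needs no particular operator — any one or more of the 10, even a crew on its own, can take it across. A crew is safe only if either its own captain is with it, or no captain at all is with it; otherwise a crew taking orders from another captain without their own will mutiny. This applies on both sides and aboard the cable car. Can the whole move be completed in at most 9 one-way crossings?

Counting alone: each trip to the upper station takes at most 3 across and each return brings at least 1 back, so after t trips out (and t−1 returns) at most 3t − (t−1) of the 10 are across; that first reaches 10 at t = 5, so at least 9 crossings are needed.
The safety rule pushes this higher. Following every safe sequence of crossings, the most of the 10 that can be at the upper station as the cable car arrives there on crossing 9 is 9 — never all 10.
So the move cannot be finished within 9 crossings. (The shortest complete plan takes 11:)
1. captain D and crew D cross → the upper station.
2. captain D crosses ← the lower station.
3. crew A, crew B, and crew E cross → the upper station.
4. crew D crosses ← the lower station.
5. captain A, captain B, and captain E cross → the upper station.
6. captain A and crew A cross ← the lower station.
7. captain A, captain C, and captain D cross → the upper station.
8. crew B crosses ← the lower station.
9. crew A and crew D cross → the upper station.
10. crew D crosses ← the lower station.
11. crew B, crew C, and crew D cross → the upper station.

No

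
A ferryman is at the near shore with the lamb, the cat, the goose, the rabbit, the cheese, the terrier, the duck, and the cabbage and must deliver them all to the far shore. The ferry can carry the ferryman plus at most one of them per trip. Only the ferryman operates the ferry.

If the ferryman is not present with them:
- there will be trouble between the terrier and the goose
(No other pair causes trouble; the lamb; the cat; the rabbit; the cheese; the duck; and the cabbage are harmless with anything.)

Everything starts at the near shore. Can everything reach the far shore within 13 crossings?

Counting alone: the ferryman can take at most 1 across per trip to the far shore, so moving all 8 needs at least 8 loaded trips out, with a return between consecutive ones — at least 15 crossings.
Since 13 < 15, 13 crossings cannot be enough. (The shortest complete plan in fact takes 15:)
1. Ferryman goes to the far shore with the goose.
2. Ferryman goes back to the near shore alone.
3. Ferryman goes to the far shore with the lamb.
4. Ferryman goes back to the near shore alone.
5. Ferryman goes to the far shore with the cat.
6. Ferryman goes back to the near shore alone.
7. Ferryman goes to the far shore with the rabbit.
8. Ferryman goes back to the near shore alone.
9. Ferryman goes to the far shore with the cheese.
10. Ferryman goes back to the near shore alone.
11. Ferryman goes to the far shore with the duck.
12. Ferryman goes back to the near shore alone.
13. Ferryman goes to the far shore with the cabbage.
14. Ferryman goes back to the near shore alone.
15. Ferryman goes to the far shore with the terrier.

No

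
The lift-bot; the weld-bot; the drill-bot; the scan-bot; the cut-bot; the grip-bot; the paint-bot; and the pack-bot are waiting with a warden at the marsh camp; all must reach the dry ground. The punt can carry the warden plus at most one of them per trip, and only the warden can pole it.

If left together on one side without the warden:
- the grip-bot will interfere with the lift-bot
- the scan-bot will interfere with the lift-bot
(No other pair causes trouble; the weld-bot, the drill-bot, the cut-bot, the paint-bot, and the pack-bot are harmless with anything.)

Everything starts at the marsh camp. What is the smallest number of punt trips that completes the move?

Counting alone: the warden can take at most 1 across per trip to the dry ground, so moving all 8 needs at least 8 loaded trips out, with a return between consecutive ones — at least 15 crossings.
The safety rule pushes this higher. Following every safe sequence of crossings, the most of the 8 that can be at the dry ground as the punt arrives there on crossing 15 is 7 — never all 8.
So no plan with fewer than 17 crossings exists, and this one achieves 17:
1. Warden goes to the dry ground with the lift-bot.
2. Warden goes back to the marsh camp alone.
3. Warden goes to the dry ground with the weld-bot.
4. Warden goes back to the marsh camp alone.
5. Warden goes to the dry ground with the drill-bot.
6. Warden goes back to the marsh camp alone.
7. Warden goes to the dry ground with the scan-bot.
8. Warden goes back to the marsh camp with the lift-bot.
9. Warden goes to the dry ground with the grip-bot.
10. Warden goes back to the marsh camp alone.
11. Warden goes to the dry ground with the cut-bot.
12. Warden goes back to the marsh camp alone.
13. Warden goes to the dry ground with the paint-bot.
14. Warden goes back to the marsh camp alone.
15. Warden goes to the dry ground with the pack-bot.
16. Warden goes back to the marsh camp alone.
17. Warden goes to the dry ground with the lift-bot.

17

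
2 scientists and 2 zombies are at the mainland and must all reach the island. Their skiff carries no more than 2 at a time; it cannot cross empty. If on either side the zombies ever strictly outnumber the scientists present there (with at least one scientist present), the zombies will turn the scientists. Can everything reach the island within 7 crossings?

Yes

Yes — this plan uses 5 crossings (≤ 7):
1. 2 zombies → the island.  (the mainland: 2S 0Z; the island: 0S 2Z)
2. 1 zombie ← the mainland.  (the mainland: 2S 1Z; the island: 0S 1Z)
3. 2 scientists → the island.  (the mainland: 0S 1Z; the island: 2S 1Z)
4. 1 zombie ← the mainland.  (the mainland: 0S 2Z; the island: 2S 0Z)
5. 2 zombies → the island.  (the mainland: 0S 0Z; the island: 2S 2Z)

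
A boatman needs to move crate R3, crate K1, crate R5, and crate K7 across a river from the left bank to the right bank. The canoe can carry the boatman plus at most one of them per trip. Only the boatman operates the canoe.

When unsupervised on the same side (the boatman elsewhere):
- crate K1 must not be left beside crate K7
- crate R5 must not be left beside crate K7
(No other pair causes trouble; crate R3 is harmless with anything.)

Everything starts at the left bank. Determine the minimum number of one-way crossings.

Counting alone: the boatman can take at most 1 across per trip to the right bank, so moving all 4 needs at least 4 loaded trips out, with a return between consecutive ones — at least 7 crossings.
The safety rule pushes this higher. Following every safe sequence of crossings, the most of the 4 that can be at the right bank as the canoe arrives there on crossing 7 is 3 — never all 4.
So no plan with fewer than 9 crossings exists, and this one achieves 9:
1. Boatman goes to the right bank with crate K7.
2. Boatman goes back to the left bank alone.
3. Boatman goes to the right bank with crate R3.
4. Boatman goes back to the left bank alone.
5. Boatman goes to the right bank with crate K1.
6. Boatman goes back to the left bank with crate K7.
7. Boatman goes to the right bank with crate R5.
8. Boatman goes back to the left bank alone.
9. Boatman goes to the right bank with crate K7.

9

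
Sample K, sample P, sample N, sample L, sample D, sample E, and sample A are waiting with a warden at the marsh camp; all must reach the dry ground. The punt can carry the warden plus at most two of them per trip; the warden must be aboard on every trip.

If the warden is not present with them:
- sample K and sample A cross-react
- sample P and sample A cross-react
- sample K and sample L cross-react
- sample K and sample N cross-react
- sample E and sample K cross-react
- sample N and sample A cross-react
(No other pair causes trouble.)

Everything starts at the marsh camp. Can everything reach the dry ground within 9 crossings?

No

Counting alone: the warden can take at most 2 across per trip to the dry ground, so moving all 7 needs at least 4 loaded trips out, with a return between consecutive ones — at least 7 crossings.
The safety rule pushes this higher. Following every safe sequence of crossings, the most of the 7 that can be at the dry ground as the punt arrives there on crossings 7, 9 is 5, 6 respectively — never all 7.
So the move cannot be finished within 9 crossings. (The shortest complete plan takes 11:)
1. Warden goes to the dry ground with sample A and sample K.  [the marsh camp: sample D, sample E, sample L, sample N, sample P | the dry ground: sample A, sample K]
2. Warden goes back to the marsh camp with sample K.  [the marsh camp: sample D, sample E, sample K, sample L, sample N, sample P | the dry ground: sample A]
3. Warden goes to the dry ground with sample K and sample P.  [the marsh camp: sample D, sample E, sample L, sample N | the dry ground: sample A, sample K, sample P]
4. Warden goes back to the marsh camp with sample A.  [the marsh camp: sample A, sample D, sample E, sample L, sample N | the dry ground: sample K, sample P]
5. Warden goes to the dry ground with sample L and sample N.  [the marsh camp: sample A, sample D, sample E | the dry ground: sample K, sample L, sample N, sample P]
6. Warden goes back to the marsh camp with sample K.  [the marsh camp: sample A, sample D, sample E, sample K | the dry ground: sample L, sample N, sample P]
7. Warden goes to the dry ground with sample D and sample K.  [the marsh camp: sample A, sample E | the dry ground: sample D, sample K, sample L, sample N, sample P]
8. Warden goes back to the marsh camp with sample K.  [the marsh camp: sample A, sample E, sample K | the dry ground: sample D, sample L, sample N, sample P]
9. Warden goes to the dry ground with sample E and sample K.  [the marsh camp: sample A | the dry ground: sample D, sample E, sample K, sample L, sample N, sample P]
10. Warden goes back to the marsh camp with sample K.  [the marsh camp: sample A, sample K | the dry ground: sample D, sample E, sample L, sample N, sample P]
11. Warden goes to the dry ground with sample A and sample K.  [the marsh camp: — | the dry ground: sample A, sample D, sample E, sample K, sample L, sample N, sample P]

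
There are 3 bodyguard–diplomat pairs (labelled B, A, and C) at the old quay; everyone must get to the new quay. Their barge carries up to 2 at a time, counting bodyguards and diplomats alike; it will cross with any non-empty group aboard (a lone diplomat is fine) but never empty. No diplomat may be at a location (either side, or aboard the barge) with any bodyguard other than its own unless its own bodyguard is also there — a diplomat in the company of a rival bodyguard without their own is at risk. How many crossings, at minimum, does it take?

11

Counting alone: each trip to the new quay takes at most 2 across and each return brings at least 1 back, so after t trips out (and t−1 returns) at most 2t − (t−1) of the 6 are across; that first reaches 6 at t = 5, so at least 9 crossings are needed.
The safety rule pushes this higher. Following every safe sequence of crossings, the most of the 6 that can be at the new quay as the barge arrives there on crossing 9 is 5 — never all 6.
So no plan with fewer than 11 crossings exists, and this one achieves 11:
1. bodyguard B and diplomat B cross → the new quay.
2. bodyguard B crosses ← the old quay.
3. diplomat A and diplomat C cross → the new quay.
4. diplomat B crosses ← the old quay.
5. bodyguard A and bodyguard C cross → the new quay.
6. bodyguard A and diplomat A cross ← the old quay.
7. bodyguard A and bodyguard B cross → the new quay.
8. diplomat C crosses ← the old quay.
9. diplomat A and diplomat B cross → the new quay.
10. bodyguard C crosses ← the old quay.
11. bodyguard C and diplomat C cross → the new quay.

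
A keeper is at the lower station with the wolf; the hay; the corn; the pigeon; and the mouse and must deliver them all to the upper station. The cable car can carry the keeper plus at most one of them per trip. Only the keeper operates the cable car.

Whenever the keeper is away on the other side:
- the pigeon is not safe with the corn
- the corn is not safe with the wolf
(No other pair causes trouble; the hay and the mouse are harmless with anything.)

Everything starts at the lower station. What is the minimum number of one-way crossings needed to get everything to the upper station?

11

Counting alone: the keeper can take at most 1 across per trip to the upper station, so moving all 5 needs at least 5 loaded trips out, with a return between consecutive ones — at least 9 crossings.
The safety rule pushes this higher. Following every safe sequence of crossings, the most of the 5 that can be at the upper station as the cable car arrives there on crossing 9 is 4 — never all 5.
So no plan with fewer than 11 crossings exists, and this one achieves 11:
1. Keeper goes to the upper station with the corn.
2. Keeper goes back to the lower station alone.
3. Keeper goes to the upper station with the wolf.
4. Keeper goes back to the lower station with the corn.
5. Keeper goes to the upper station with the pigeon.
6. Keeper goes back to the lower station alone.
7. Keeper goes to the upper station with the hay.
8. Keeper goes back to the lower station alone.
9. Keeper goes to the upper station with the mouse.
10. Keeper goes back to the lower station alone.
11. Keeper goes to the upper station with the corn.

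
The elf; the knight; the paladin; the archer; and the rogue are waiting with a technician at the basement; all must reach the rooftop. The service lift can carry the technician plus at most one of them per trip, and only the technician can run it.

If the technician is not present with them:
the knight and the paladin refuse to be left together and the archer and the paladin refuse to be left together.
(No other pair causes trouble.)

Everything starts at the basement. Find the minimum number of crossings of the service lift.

Counting alone: the technician can take at most 1 across per trip to the rooftop, so moving all 5 needs at least 5 loaded trips out, with a return between consecutive ones — at least 9 crossings.
The safety rule pushes this higher. Following every safe sequence of crossings, the most of the 5 that can be at the rooftop as the service lift arrives there on crossing 9 is 4 — never all 5.
So no plan with fewer than 11 crossings exists, and this one achieves 11:
1. Technician goes to the rooftop with the paladin.
2. Technician goes back to the basement alone.
3. Technician goes to the rooftop with the elf.
4. Technician goes back to the basement alone.
5. Technician goes to the rooftop with the knight.
6. Technician goes back to the basement with the paladin.
7. Technician goes to the rooftop with the archer.
8. Technician goes back to the basement alone.
9. Technician goes to the rooftop with the rogue.
10. Technician goes back to the basement alone.
11. Technician goes to the rooftop with the paladin.

11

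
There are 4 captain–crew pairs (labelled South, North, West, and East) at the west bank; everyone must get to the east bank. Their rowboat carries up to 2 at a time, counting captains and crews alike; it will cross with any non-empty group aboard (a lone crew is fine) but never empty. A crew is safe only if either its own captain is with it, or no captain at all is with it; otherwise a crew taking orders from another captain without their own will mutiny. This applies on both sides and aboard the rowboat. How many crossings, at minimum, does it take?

Following every safe sequence of crossings from the start, the most of the 8 that can be at the east bank as the rowboat arrives there on crossings 1, 3, 5 is 2, 3, 4 respectively; the best ever achieved is 4 of 8.
From crossing 7 on, no configuration arises that was not already reachable earlier: only 44 distinct safe configurations (who is on which side, and where the rowboat is) can ever be reached, none of them has everyone across, and every continuation just revisits them. So no valid plan exists.

impossible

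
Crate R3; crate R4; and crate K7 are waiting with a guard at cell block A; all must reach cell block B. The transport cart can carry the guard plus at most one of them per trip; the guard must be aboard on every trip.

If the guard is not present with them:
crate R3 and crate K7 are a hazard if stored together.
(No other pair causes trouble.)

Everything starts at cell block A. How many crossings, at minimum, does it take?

5

Counting alone: the guard can take at most 1 across per trip to cell block B, so moving all 3 needs at least 3 loaded trips out, with a return between consecutive ones — at least 5 crossings.
The plan below uses exactly 5 crossings, so it is optimal:
1. Guard goes to cell block B with crate R3.  [cell block A: crate K7, crate R4 | cell block B: crate R3]
2. Guard goes back to cell block A alone.  [cell block A: crate K7, crate R4 | cell block B: crate R3]
3. Guard goes to cell block B with crate R4.  [cell block A: crate K7 | cell block B: crate R3, crate R4]
4. Guard goes back to cell block A alone.  [cell block A: crate K7 | cell block B: crate R3, crate R4]
5. Guard goes to cell block B with crate K7.  [cell block A: — | cell block B: crate K7, crate R3, crate R4]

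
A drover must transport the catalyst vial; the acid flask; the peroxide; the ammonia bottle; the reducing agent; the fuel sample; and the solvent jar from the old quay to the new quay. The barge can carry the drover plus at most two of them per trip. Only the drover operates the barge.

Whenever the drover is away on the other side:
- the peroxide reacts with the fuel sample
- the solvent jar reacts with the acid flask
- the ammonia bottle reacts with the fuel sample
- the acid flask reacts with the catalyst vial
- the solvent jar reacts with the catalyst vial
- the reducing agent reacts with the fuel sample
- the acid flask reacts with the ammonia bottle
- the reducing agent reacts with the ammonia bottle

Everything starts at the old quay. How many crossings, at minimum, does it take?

Whatever the first load, the items left behind include a forbidden pair without the drover. No opening move is safe, so no plan exists.

impossible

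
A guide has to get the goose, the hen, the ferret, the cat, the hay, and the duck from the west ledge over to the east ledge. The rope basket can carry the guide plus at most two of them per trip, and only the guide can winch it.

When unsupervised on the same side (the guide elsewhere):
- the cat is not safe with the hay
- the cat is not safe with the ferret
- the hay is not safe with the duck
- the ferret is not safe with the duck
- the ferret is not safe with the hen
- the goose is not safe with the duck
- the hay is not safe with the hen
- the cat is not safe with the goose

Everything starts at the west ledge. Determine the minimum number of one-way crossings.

impossible

Whatever the first load, the items left behind include a forbidden pair without the guide. No opening move is safe, so no plan exists.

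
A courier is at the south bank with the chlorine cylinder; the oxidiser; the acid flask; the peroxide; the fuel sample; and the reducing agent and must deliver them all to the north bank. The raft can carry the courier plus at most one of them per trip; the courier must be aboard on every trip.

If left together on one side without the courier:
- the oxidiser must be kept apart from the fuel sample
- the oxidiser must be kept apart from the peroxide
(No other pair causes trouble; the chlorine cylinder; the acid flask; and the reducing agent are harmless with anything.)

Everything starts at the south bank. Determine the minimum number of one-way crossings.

Counting alone: the courier can take at most 1 across per trip to the north bank, so moving all 6 needs at least 6 loaded trips out, with a return between consecutive ones — at least 11 crossings.
The safety rule pushes this higher. Following every safe sequence of crossings, the most of the 6 that can be at the north bank as the raft arrives there on crossing 11 is 5 — never all 6.
So no plan with fewer than 13 crossings exists, and this one achieves 13:
1. Courier goes to the north bank with the oxidiser.  [the south bank: the acid flask, the chlorine cylinder, the fuel sample, the peroxide, the reducing agent | the north bank: the oxidiser]
2. Courier goes back to the south bank alone.  [the south bank: the acid flask, the chlorine cylinder, the fuel sample, the peroxide, the reducing agent | the north bank: the oxidiser]
3. Courier goes to the north bank with the chlorine cylinder.  [the south bank: the acid flask, the fuel sample, the peroxide, the reducing agent | the north bank: the chlorine cylinder, the oxidiser]
4. Courier goes back to the south bank alone.  [the south bank: the acid flask, the fuel sample, the peroxide, the reducing agent | the north bank: the chlorine cylinder, the oxidiser]
5. Courier goes to the north bank with the acid flask.  [the south bank: the fuel sample, the peroxide, the reducing agent | the north bank: the acid flask, the chlorine cylinder, the oxidiser]
6. Courier goes back to the south bank alone.  [the south bank: the fuel sample, the peroxide, the reducing agent | the north bank: the acid flask, the chlorine cylinder, the oxidiser]
7. Courier goes to the north bank with the peroxide.  [the south bank: the fuel sample, the reducing agent | the north bank: the acid flask, the chlorine cylinder, the oxidiser, the peroxide]
8. Courier goes back to the south bank with the oxidiser.  [the south bank: the fuel sample, the oxidiser, the reducing agent | the north bank: the acid flask, the chlorine cylinder, the peroxide]
9. Courier goes to the north bank with the fuel sample.  [the south bank: the oxidiser, the reducing agent | the north bank: the acid flask, the chlorine cylinder, the fuel sample, the peroxide]
10. Courier goes back to the south bank alone.  [the south bank: the oxidiser, the reducing agent | the north bank: the acid flask, the chlorine cylinder, the fuel sample, the peroxide]
11. Courier goes to the north bank with the reducing agent.  [the south bank: the oxidiser | the north bank: the acid flask, the chlorine cylinder, the fuel sample, the peroxide, the reducing agent]
12. Courier goes back to the south bank alone.  [the south bank: the oxidiser | the north bank: the acid flask, the chlorine cylinder, the fuel sample, the peroxide, the reducing agent]
13. Courier goes to the north bank with the oxidiser.  [the south bank: — | the north bank: the acid flask, the chlorine cylinder, the fuel sample, the oxidiser, the peroxide, the reducing agent]

13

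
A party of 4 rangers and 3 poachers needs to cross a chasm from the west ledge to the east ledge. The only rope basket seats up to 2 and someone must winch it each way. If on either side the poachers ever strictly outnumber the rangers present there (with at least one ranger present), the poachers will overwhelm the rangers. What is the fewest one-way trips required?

Counting alone: each trip to the east ledge takes at most 2 across and each return brings at least 1 back, so after t trips out (and t−1 returns) at most 2t − (t−1) of the 7 are across; that first reaches 7 at t = 6, so at least 11 crossings are needed.
The plan below uses exactly 11 crossings, so it is optimal:
1. 2 poachers → the east ledge.  (the west ledge: 4R 1P; the east ledge: 0R 2P)
2. 1 poacher ← the west ledge.  (the west ledge: 4R 2P; the east ledge: 0R 1P)
3. 2 poachers → the east ledge.  (the west ledge: 4R 0P; the east ledge: 0R 3P)
4. 1 poacher ← the west ledge.  (the west ledge: 4R 1P; the east ledge: 0R 2P)
5. 2 rangers → the east ledge.  (the west ledge: 2R 1P; the east ledge: 2R 2P)
6. 1 poacher ← the west ledge.  (the west ledge: 2R 2P; the east ledge: 2R 1P)
7. 1 ranger and 1 poacher → the east ledge.  (the west ledge: 1R 1P; the east ledge: 3R 2P)
8. 1 ranger ← the west ledge.  (the west ledge: 2R 1P; the east ledge: 2R 2P)
9. 1 ranger and 1 poacher → the east ledge.  (the west ledge: 1R 0P; the east ledge: 3R 3P)
10. 1 poacher ← the west ledge.  (the west ledge: 1R 1P; the east ledge: 3R 2P)
11. 1 ranger and 1 poacher → the east ledge.  (the west ledge: 0R 0P; the east ledge: 4R 3P)

11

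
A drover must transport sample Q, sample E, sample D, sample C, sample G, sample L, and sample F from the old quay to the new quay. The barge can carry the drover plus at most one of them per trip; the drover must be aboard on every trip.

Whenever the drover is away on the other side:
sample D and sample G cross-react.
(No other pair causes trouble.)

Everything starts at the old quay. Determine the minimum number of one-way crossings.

13

Counting alone: the drover can take at most 1 across per trip to the new quay, so moving all 7 needs at least 7 loaded trips out, with a return between consecutive ones — at least 13 crossings.
The plan below uses exactly 13 crossings, so it is optimal:
1. Drover goes to the new quay with sample D.  [the old quay: sample C, sample E, sample F, sample G, sample L, sample Q | the new quay: sample D]
2. Drover goes back to the old quay alone.  [the old quay: sample C, sample E, sample F, sample G, sample L, sample Q | the new quay: sample D]
3. Drover goes to the new quay with sample Q.  [the old quay: sample C, sample E, sample F, sample G, sample L | the new quay: sample D, sample Q]
4. Drover goes back to the old quay alone.  [the old quay: sample C, sample E, sample F, sample G, sample L | the new quay: sample D, sample Q]
5. Drover goes to the new quay with sample E.  [the old quay: sample C, sample F, sample G, sample L | the new quay: sample D, sample E, sample Q]
6. Drover goes back to the old quay alone.  [the old quay: sample C, sample F, sample G, sample L | the new quay: sample D, sample E, sample Q]
7. Drover goes to the new quay with sample C.  [the old quay: sample F, sample G, sample L | the new quay: sample C, sample D, sample E, sample Q]
8. Drover goes back to the old quay alone.  [the old quay: sample F, sample G, sample L | the new quay: sample C, sample D, sample E, sample Q]
9. Drover goes to the new quay with sample L.  [the old quay: sample F, sample G | the new quay: sample C, sample D, sample E, sample L, sample Q]
10. Drover goes back to the old quay alone.  [the old quay: sample F, sample G | the new quay: sample C, sample D, sample E, sample L, sample Q]
11. Drover goes to the new quay with sample F.  [the old quay: sample G | the new quay: sample C, sample D, sample E, sample F, sample L, sample Q]
12. Drover goes back to the old quay alone.  [the old quay: sample G | the new quay: sample C, sample D, sample E, sample F, sample L, sample Q]
13. Drover goes to the new quay with sample G.  [the old quay: — | the new quay: sample C, sample D, sample E, sample F, sample G, sample L, sample Q]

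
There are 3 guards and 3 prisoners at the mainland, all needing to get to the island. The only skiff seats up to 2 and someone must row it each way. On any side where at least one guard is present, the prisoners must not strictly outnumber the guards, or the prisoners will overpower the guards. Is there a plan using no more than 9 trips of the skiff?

No

Counting alone: each trip to the island takes at most 2 across and each return brings at least 1 back, so after t trips out (and t−1 returns) at most 2t − (t−1) of the 6 are across; that first reaches 6 at t = 5, so at least 9 crossings are needed.
The safety rule pushes this higher. Following every safe sequence of crossings, the most of the 6 that can be at the island as the skiff arrives there on crossing 9 is 5 — never all 6.
So the move cannot be finished within 9 crossings. (The shortest complete plan takes 11:)
1. 2 prisoners → the island.  (the mainland: 3G 1P; the island: 0G 2P)
2. 1 prisoner ← the mainland.  (the mainland: 3G 2P; the island: 0G 1P)
3. 2 prisoners → the island.  (the mainland: 3G 0P; the island: 0G 3P)
4. 1 prisoner ← the mainland.  (the mainland: 3G 1P; the island: 0G 2P)
5. 2 guards → the island.  (the mainland: 1G 1P; the island: 2G 2P)
6. 1 guard and 1 prisoner ← the mainland.  (the mainland: 2G 2P; the island: 1G 1P)
7. 2 guards → the island.  (the mainland: 0G 2P; the island: 3G 1P)
8. 1 prisoner ← the mainland.  (the mainland: 0G 3P; the island: 3G 0P)
9. 2 prisoners → the island.  (the mainland: 0G 1P; the island: 3G 2P)
10. 1 prisoner ← the mainland.  (the mainland: 0G 2P; the island: 3G 1P)
11. 2 prisoners → the island.  (the mainland: 0G 0P; the island: 3G 3P)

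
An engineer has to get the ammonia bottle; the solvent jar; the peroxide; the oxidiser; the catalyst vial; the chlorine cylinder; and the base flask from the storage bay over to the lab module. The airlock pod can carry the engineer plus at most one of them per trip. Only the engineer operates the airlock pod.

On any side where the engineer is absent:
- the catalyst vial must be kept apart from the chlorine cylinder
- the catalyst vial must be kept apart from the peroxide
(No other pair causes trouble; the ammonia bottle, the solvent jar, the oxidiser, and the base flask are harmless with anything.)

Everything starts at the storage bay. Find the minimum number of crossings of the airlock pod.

15

Counting alone: the engineer can take at most 1 across per trip to the lab module, so moving all 7 needs at least 7 loaded trips out, with a return between consecutive ones — at least 13 crossings.
The safety rule pushes this higher. Following every safe sequence of crossings, the most of the 7 that can be at the lab module as the airlock pod arrives there on crossing 13 is 6 — never all 7.
So no plan with fewer than 15 crossings exists, and this one achieves 15:
1. Engineer goes to the lab module with the catalyst vial.
2. Engineer goes back to the storage bay alone.
3. Engineer goes to the lab module with the ammonia bottle.
4. Engineer goes back to the storage bay alone.
5. Engineer goes to the lab module with the solvent jar.
6. Engineer goes back to the storage bay alone.
7. Engineer goes to the lab module with the peroxide.
8. Engineer goes back to the storage bay with the catalyst vial.
9. Engineer goes to the lab module with the chlorine cylinder.
10. Engineer goes back to the storage bay alone.
11. Engineer goes to the lab module with the oxidiser.
12. Engineer goes back to the storage bay alone.
13. Engineer goes to the lab module with the base flask.
14. Engineer goes back to the storage bay alone.
15. Engineer goes to the lab module with the catalyst vial.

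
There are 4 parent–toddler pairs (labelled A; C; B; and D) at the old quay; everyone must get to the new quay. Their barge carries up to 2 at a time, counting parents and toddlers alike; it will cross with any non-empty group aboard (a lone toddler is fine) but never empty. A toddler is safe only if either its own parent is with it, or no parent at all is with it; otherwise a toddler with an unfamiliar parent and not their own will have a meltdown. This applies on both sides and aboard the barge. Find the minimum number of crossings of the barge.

impossible

Following every safe sequence of crossings from the start, the most of the 8 that can be at the new quay as the barge arrives there on crossings 1, 3, 5 is 2, 3, 4 respectively; the best ever achieved is 4 of 8.
From crossing 7 on, no configuration arises that was not already reachable earlier: only 44 distinct safe configurations (who is on which side, and where the barge is) can ever be reached, none of them has everyone across, and every continuation just revisits them. So no valid plan exists.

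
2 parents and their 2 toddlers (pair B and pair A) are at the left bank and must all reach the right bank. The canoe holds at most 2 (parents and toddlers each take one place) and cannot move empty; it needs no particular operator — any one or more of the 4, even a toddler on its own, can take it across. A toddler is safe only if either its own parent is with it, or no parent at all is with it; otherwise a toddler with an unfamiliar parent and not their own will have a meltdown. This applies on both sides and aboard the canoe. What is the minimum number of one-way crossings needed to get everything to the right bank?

5

Counting alone: each trip to the right bank takes at most 2 across and each return brings at least 1 back, so after t trips out (and t−1 returns) at most 2t − (t−1) of the 4 are across; that first reaches 4 at t = 3, so at least 5 crossings are needed.
The plan below uses exactly 5 crossings, so it is optimal:
1. parent B and toddler B cross → the right bank.
2. parent B crosses ← the left bank.
3. parent A and parent B cross → the right bank.
4. parent A crosses ← the left bank.
5. parent A and toddler A cross → the right bank.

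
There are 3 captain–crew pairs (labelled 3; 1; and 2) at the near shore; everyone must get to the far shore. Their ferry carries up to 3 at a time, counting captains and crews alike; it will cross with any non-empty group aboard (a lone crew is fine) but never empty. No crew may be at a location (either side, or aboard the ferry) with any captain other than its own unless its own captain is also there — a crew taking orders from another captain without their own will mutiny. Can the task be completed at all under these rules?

Yes

1. captain 3 and crew 3 cross → the far shore.
2. captain 3 crosses ← the near shore.
3. captain 1, captain 2, and captain 3 cross → the far shore.
4. crew 3 crosses ← the near shore.
5. crew 1, crew 2, and crew 3 cross → the far shore.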